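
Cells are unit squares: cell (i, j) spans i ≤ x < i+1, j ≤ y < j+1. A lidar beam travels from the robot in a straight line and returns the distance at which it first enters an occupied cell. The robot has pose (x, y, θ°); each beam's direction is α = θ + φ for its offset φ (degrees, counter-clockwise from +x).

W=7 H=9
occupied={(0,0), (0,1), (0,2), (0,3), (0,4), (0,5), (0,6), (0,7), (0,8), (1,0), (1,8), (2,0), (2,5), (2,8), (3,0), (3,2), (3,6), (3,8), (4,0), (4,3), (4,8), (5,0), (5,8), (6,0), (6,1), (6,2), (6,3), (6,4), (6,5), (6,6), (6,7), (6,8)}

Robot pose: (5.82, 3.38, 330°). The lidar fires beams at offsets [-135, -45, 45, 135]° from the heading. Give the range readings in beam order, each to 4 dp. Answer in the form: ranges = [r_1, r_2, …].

ranges = [0.8489, 0.6955, 0.1863, 4.7830]

beam 1: φ=-135°, α=195°
  cosα=-0.9659 sinα=-0.2588 | (5,3) | tMaxX 0.8489 tMaxY 1.4682 | tΔX 1.0353 tΔY 3.8637
    t=0.8489 [x] (4,3) — stop
  → r_1 = 0.8489
beam 2: φ=-45°, α=285°
  cosα=0.2588 sinα=-0.9659 | (5,3) | tMaxX 0.6955 tMaxY 0.3934 | tΔX 3.8637 tΔY 1.0353
    t=0.3934 [y] (5,2)
    t=0.6955 [x] (6,2) — stop
  → r_2 = 0.6955
beam 3: φ=45°, α=15°
  cosα=0.9659 sinα=0.2588 | (5,3) | tMaxX 0.1863 tMaxY 2.3955 | tΔX 1.0353 tΔY 3.8637
    t=0.1863 [x] (6,3) — stop
  → r_3 = 0.1863
beam 4: φ=135°, α=105°
  cosα=-0.2588 sinα=0.9659 | (5,3) | tMaxX 3.1682 tMaxY 0.6419 | tΔX 3.8637 tΔY 1.0353
    t=0.6419 [y] (5,4)
    t=1.6771 [y] (5,5)
    t=2.7124 [y] (5,6)
    t=3.1682 [x] (4,6)
    t=3.7477 [y] (4,7)
    t=4.7830 [y] (4,8) — stop
  → r_4 = 4.7830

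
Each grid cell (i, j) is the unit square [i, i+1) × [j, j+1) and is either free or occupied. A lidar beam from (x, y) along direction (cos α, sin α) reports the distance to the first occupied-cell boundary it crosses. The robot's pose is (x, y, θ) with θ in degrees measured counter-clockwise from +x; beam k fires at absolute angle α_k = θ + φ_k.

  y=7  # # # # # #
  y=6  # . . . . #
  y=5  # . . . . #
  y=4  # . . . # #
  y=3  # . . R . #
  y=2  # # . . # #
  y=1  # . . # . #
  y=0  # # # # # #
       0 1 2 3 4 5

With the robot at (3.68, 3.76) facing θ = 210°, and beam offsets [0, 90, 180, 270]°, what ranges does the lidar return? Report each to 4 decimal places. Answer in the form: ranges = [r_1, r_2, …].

ranges = [1.9399, 0.8776, 0.4800, 3.7412]

beam 1: φ=0°, α=210°
  cosα=-0.8660 sinα=-0.5000 | (3,3) | tMaxX 0.7852 tMaxY 1.5200 | tΔX 1.1547 tΔY 2.0000
    t=0.7852 [x] (2,3)
    t=1.5200 [y] (2,2)
    t=1.9399 [x] (1,2) — stop
  → r_1 = 1.9399
beam 2: φ=90°, α=300°
  cosα=0.5000 sinα=-0.8660 | (3,3) | tMaxX 0.6400 tMaxY 0.8776 | tΔX 2.0000 tΔY 1.1547
    t=0.6400 [x] (4,3)
    t=0.8776 [y] (4,2) — stop
  → r_2 = 0.8776
beam 3: φ=180°, α=30°
  cosα=0.8660 sinα=0.5000 | (3,3) | tMaxX 0.3695 tMaxY 0.4800 | tΔX 1.1547 tΔY 2.0000
    t=0.3695 [x] (4,3)
    t=0.4800 [y] (4,4) — stop
  → r_3 = 0.4800
beam 4: φ=270°, α=120°
  cosα=-0.5000 sinα=0.8660 | (3,3) | tMaxX 1.3600 tMaxY 0.2771 | tΔX 2.0000 tΔY 1.1547
    t=0.2771 [y] (3,4)
    t=1.3600 [x] (2,4)
    t=1.4318 [y] (2,5)
    t=2.5865 [y] (2,6)
    t=3.3600 [x] (1,6)
    t=3.7412 [y] (1,7) — stop
  → r_4 = 3.7412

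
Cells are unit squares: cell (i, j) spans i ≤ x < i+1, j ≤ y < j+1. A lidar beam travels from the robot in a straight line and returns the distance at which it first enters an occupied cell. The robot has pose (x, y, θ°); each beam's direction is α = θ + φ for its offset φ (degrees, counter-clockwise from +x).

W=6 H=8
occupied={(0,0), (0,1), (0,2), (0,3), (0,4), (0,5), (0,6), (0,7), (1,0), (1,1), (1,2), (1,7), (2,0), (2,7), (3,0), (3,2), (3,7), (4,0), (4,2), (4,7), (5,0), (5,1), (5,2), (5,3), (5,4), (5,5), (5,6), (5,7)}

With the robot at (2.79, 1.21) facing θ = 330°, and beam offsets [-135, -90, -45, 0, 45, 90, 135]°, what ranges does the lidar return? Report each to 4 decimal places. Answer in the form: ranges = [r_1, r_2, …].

ranges = [0.8114, 0.2425, 0.2174, 0.4200, 2.2880, 0.9122, 5.9942]

beam 1: φ=-135°, α=195°
  direction (-0.9659, -0.2588); cell (2,1); t to first gridline: x 0.8179, y 0.8114 (then +1.0353 / +3.8637)
    (2,0) via y @ 0.8114  # hit
  → r_1 = 0.8114
beam 2: φ=-90°, α=240°
  direction (-0.5000, -0.8660); cell (2,1); t to first gridline: x 1.5800, y 0.2425 (then +2.0000 / +1.1547)
    (2,0) via y @ 0.2425  # hit
  → r_2 = 0.2425
beam 3: φ=-45°, α=285°
  direction (0.2588, -0.9659); cell (2,1); t to first gridline: x 0.8114, y 0.2174 (then +3.8637 / +1.0353)
    (2,0) via y @ 0.2174  # hit
  → r_3 = 0.2174
beam 4: φ=0°, α=330°
  direction (0.8660, -0.5000); cell (2,1); t to first gridline: x 0.2425, y 0.4200 (then +1.1547 / +2.0000)
    (3,1) via x @ 0.2425
    (3,0) via y @ 0.4200  # hit
  → r_4 = 0.4200
beam 5: φ=45°, α=15°
  direction (0.9659, 0.2588); cell (2,1); t to first gridline: x 0.2174, y 3.0523 (then +1.0353 / +3.8637)
    (3,1) via x @ 0.2174
    (4,1) via x @ 1.2527
    (5,1) via x @ 2.2880  # hit
  → r_5 = 2.2880
beam 6: φ=90°, α=60°
  direction (0.5000, 0.8660); cell (2,1); t to first gridline: x 0.4200, y 0.9122 (then +2.0000 / +1.1547)
    (3,1) via x @ 0.4200
    (3,2) via y @ 0.9122  # hit
  → r_6 = 0.9122
beam 7: φ=135°, α=105°
  direction (-0.2588, 0.9659); cell (2,1); t to first gridline: x 3.0523, y 0.8179 (then +3.8637 / +1.0353)
    (2,2) via y @ 0.8179
    (2,3) via y @ 1.8531
    (2,4) via y @ 2.8884
    (1,4) via x @ 3.0523
    (1,5) via y @ 3.9237
    (1,6) via y @ 4.9590
    (1,7) via y @ 5.9942  # hit
  → r_7 = 5.9942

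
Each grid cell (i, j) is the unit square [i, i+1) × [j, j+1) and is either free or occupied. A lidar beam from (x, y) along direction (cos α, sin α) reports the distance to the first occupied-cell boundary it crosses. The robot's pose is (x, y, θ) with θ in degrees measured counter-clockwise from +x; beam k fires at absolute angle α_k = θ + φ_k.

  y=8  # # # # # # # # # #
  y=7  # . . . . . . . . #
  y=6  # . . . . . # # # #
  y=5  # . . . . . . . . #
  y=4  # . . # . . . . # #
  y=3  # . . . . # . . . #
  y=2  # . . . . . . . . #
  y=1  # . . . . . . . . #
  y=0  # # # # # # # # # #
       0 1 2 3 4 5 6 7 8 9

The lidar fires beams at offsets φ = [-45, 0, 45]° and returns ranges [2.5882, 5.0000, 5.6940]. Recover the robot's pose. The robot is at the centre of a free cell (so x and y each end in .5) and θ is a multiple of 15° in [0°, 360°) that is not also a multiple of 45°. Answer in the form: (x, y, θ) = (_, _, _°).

The pose lattice has 50·16 = 800 candidates. Test each by forward raycasting.
  (5.5, 1.5, 165°): beam 1 = 3.0000 ≠ 2.5882 ✗
  (3.5, 1.5, 165°): beam 1 = 5.0000 ≠ 2.5882 ✗
  (2.5, 6.5, 30°): beam 1 = 5.7956 ≠ 2.5882 ✗
  (3.5, 6.5, 195°): beam 1 = 2.8868 ≠ 2.5882 ✗
  …
  (2.5, 3.5, 330°): r_1=2.5882, r_2=5.0000, r_3=5.6940 — all match ✓
Unique over the lattice → pose = (2.5, 3.5, 330°).

(x, y, θ) = (2.5, 3.5, 330°)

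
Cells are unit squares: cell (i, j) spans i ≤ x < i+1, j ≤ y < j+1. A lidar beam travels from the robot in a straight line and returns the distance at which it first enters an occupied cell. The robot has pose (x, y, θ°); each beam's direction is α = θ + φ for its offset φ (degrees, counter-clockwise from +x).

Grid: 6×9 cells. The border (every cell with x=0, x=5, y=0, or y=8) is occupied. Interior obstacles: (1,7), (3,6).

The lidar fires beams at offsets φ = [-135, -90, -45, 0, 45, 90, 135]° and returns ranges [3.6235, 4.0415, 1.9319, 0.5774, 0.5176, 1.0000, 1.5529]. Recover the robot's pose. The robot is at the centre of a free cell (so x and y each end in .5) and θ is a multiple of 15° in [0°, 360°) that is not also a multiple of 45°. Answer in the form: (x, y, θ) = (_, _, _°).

(x, y, θ) = (1.5, 2.5, 150°)

Enumerate (i+0.5, j+0.5, θ) over the 26 free cells and 16 admissible headings. For each, cast all 7 beams and compare to the given ranges.
  (2.5, 1.5, 60°): beam 1 = 0.5176 ≠ 3.6235 ✗
  (1.5, 4.5, 255°): beam 1 = 1.0000 ≠ 3.6235 ✗
  (2.5, 1.5, 300°): beam 1 = 1.5529 ≠ 3.6235 ✗
  …
  (1.5, 2.5, 150°): r_1=3.6235, r_2=4.0415, r_3=1.9319, r_4=0.5774, r_5=0.5176, r_6=1.0000, r_7=1.5529 — all match ✓
No second candidate reproduces the full scan.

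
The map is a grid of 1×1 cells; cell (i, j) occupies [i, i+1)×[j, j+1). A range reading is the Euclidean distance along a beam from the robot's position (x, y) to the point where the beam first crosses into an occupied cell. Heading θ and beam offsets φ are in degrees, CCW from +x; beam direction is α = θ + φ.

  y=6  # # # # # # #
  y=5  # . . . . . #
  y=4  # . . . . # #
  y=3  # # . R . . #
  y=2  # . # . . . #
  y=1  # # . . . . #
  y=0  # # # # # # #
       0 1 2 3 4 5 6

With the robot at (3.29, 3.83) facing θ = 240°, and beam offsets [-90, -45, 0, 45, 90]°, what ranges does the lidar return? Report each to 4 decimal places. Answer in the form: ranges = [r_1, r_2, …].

ranges = [2.6443, 1.3355, 0.9584, 2.9298, 3.1292]

beam 1: φ=-90°, α=150°
  dir = (cos 150°, sin 150°) = (-0.8660, 0.5000); from cell (3,3)
  next x-line at t=0.3349, next y-line at t=0.3400; Δt_x=1.1547, Δt_y=2.0000
    x: enter (2,3) at t=0.3349
    y: enter (2,4) at t=0.3400
    x: enter (1,4) at t=1.4896
    y: enter (1,5) at t=2.3400
    x: enter (0,5) at t=2.6443 ← occupied
  → r_1 = 2.6443
beam 2: φ=-45°, α=195°
  dir = (cos 195°, sin 195°) = (-0.9659, -0.2588); from cell (3,3)
  next x-line at t=0.3002, next y-line at t=3.2069; Δt_x=1.0353, Δt_y=3.8637
    x: enter (2,3) at t=0.3002
    x: enter (1,3) at t=1.3355 ← occupied
  → r_2 = 1.3355
beam 3: φ=0°, α=240°
  dir = (cos 240°, sin 240°) = (-0.5000, -0.8660); from cell (3,3)
  next x-line at t=0.5800, next y-line at t=0.9584; Δt_x=2.0000, Δt_y=1.1547
    x: enter (2,3) at t=0.5800
    y: enter (2,2) at t=0.9584 ← occupied
  → r_3 = 0.9584
beam 4: φ=45°, α=285°
  dir = (cos 285°, sin 285°) = (0.2588, -0.9659); from cell (3,3)
  next x-line at t=2.7432, next y-line at t=0.8593; Δt_x=3.8637, Δt_y=1.0353
    y: enter (3,2) at t=0.8593
    y: enter (3,1) at t=1.8946
    x: enter (4,1) at t=2.7432
    y: enter (4,0) at t=2.9298 ← occupied
  → r_4 = 2.9298
beam 5: φ=90°, α=330°
  dir = (cos 330°, sin 330°) = (0.8660, -0.5000); from cell (3,3)
  next x-line at t=0.8198, next y-line at t=1.6600; Δt_x=1.1547, Δt_y=2.0000
    x: enter (4,3) at t=0.8198
    y: enter (4,2) at t=1.6600
    x: enter (5,2) at t=1.9745
    x: enter (6,2) at t=3.1292 ← occupied
  → r_5 = 3.1292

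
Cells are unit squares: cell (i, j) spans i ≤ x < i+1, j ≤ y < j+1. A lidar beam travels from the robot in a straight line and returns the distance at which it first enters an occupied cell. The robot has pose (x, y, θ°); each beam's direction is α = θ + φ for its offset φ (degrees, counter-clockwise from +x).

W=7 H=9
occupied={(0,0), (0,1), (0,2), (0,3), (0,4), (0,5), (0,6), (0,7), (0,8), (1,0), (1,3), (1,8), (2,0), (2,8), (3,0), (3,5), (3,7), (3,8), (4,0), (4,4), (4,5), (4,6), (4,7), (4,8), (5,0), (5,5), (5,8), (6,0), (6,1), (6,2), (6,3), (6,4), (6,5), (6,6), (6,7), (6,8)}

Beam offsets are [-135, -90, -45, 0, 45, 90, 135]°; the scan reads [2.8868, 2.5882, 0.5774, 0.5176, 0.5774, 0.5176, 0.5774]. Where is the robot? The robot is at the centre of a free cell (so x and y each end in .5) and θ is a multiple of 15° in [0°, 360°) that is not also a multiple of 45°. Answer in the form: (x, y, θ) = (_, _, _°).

Enumerate (i+0.5, j+0.5, θ) over the 27 free cells and 16 admissible headings. For each, cast all 7 beams and compare to the given ranges.
  (2.5, 6.5, 105°): beam 1 = 1.0000 ≠ 2.8868 ✗
  (2.5, 6.5, 165°): beam 1 = 1.0000 ≠ 2.8868 ✗
  (2.5, 6.5, 15°): beam 2 = 5.6940 ≠ 2.5882 ✗
  (1.5, 2.5, 15°): beam 1 = 1.0000 ≠ 2.8868 ✗
  …
  (3.5, 6.5, 285°): r_1=2.8868, r_2=2.5882, r_3=0.5774, r_4=0.5176, r_5=0.5774, r_6=0.5176, r_7=0.5774 — all match ✓
Only this pose fits every beam.

(x, y, θ) = (3.5, 6.5, 285°)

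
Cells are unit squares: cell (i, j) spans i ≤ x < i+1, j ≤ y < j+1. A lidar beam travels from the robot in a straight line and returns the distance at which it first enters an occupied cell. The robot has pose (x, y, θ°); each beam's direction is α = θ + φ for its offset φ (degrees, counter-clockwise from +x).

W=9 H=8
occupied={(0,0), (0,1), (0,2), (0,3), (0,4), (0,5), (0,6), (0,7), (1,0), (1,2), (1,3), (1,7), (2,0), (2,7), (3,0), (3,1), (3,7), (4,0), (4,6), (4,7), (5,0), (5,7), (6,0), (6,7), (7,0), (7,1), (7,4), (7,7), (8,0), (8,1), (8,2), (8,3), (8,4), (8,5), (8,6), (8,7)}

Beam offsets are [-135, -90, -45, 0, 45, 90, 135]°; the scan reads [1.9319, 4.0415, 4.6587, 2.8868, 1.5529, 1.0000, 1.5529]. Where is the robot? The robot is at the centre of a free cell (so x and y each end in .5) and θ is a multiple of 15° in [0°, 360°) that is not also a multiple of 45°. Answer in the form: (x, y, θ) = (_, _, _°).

(x, y, θ) = (6.5, 2.5, 210°)

Candidates: 36 free-cell centres × 16 headings = 576 poses. Raycast each; keep the one whose scan matches to 4 dp.
  (4.5, 5.5, 15°): beam 1 = 5.1962 ≠ 1.9319 ✗
  (2.5, 4.5, 300°): beam 1 = 1.5529 ≠ 1.9319 ✗
  (1.5, 4.5, 330°): beam 1 = 0.5176 ≠ 1.9319 ✗
  …
  (6.5, 2.5, 210°): r_1=1.9319, r_2=4.0415, r_3=4.6587, r_4=2.8868, r_5=1.5529, r_6=1.0000, r_7=1.5529 — all match ✓
Unique over the lattice → pose = (6.5, 2.5, 210°).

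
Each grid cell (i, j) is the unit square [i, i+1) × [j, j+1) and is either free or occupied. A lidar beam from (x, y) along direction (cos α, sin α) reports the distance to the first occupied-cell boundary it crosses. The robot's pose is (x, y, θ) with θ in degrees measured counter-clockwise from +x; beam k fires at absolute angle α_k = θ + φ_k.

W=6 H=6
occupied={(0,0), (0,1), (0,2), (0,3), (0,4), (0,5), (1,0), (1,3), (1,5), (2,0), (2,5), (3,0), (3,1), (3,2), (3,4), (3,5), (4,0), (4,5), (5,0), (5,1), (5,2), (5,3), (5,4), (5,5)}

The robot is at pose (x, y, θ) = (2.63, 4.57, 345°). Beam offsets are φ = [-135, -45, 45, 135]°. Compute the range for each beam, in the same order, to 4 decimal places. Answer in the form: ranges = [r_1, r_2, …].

beam 1: φ=-135°, α=210°
  cosα=-0.8660 sinα=-0.5000 | (2,4) | tMaxX 0.7275 tMaxY 1.1400 | tΔX 1.1547 tΔY 2.0000
    t=0.7275 [x] (1,4)
    t=1.1400 [y] (1,3) — stop
  → r_1 = 1.1400
beam 2: φ=-45°, α=300°
  cosα=0.5000 sinα=-0.8660 | (2,4) | tMaxX 0.7400 tMaxY 0.6582 | tΔX 2.0000 tΔY 1.1547
    t=0.6582 [y] (2,3)
    t=0.7400 [x] (3,3)
    t=1.8129 [y] (3,2) — stop
  → r_2 = 1.8129
beam 3: φ=45°, α=30°
  cosα=0.8660 sinα=0.5000 | (2,4) | tMaxX 0.4272 tMaxY 0.8600 | tΔX 1.1547 tΔY 2.0000
    t=0.4272 [x] (3,4) — stop
  → r_3 = 0.4272
beam 4: φ=135°, α=120°
  cosα=-0.5000 sinα=0.8660 | (2,4) | tMaxX 1.2600 tMaxY 0.4965 | tΔX 2.0000 tΔY 1.1547
    t=0.4965 [y] (2,5) — stop
  → r_4 = 0.4965

ranges = [1.1400, 1.8129, 0.4272, 0.4965]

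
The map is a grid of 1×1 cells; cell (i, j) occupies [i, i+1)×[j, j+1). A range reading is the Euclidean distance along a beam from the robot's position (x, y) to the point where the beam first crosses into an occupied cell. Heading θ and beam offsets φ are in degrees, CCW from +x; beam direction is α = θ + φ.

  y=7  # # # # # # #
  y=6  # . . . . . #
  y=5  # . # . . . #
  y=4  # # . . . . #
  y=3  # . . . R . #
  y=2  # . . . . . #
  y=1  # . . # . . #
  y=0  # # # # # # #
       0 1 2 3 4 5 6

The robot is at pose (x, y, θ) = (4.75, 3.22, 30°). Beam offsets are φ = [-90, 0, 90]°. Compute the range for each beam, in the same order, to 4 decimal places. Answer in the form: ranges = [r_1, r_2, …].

ranges = [2.5000, 1.4434, 4.3648]

beam 1: φ=-90°, α=300°
  d=(0.5000,-0.8660)  start (4,3)  tX=0.5000 tY=0.2540  stride 1/|dx|=2.0000 1/|dy|=1.1547
    cross y-line → (4,2), t=0.2540
    cross x-line → (5,2), t=0.5000
    cross y-line → (5,1), t=1.4087
    cross x-line → (6,1), t=2.5000 (wall)
  → r_1 = 2.5000
beam 2: φ=0°, α=30°
  d=(0.8660,0.5000)  start (4,3)  tX=0.2887 tY=1.5600  stride 1/|dx|=1.1547 1/|dy|=2.0000
    cross x-line → (5,3), t=0.2887
    cross x-line → (6,3), t=1.4434 (wall)
  → r_2 = 1.4434
beam 3: φ=90°, α=120°
  d=(-0.5000,0.8660)  start (4,3)  tX=1.5000 tY=0.9007  stride 1/|dx|=2.0000 1/|dy|=1.1547
    cross y-line → (4,4), t=0.9007
    cross x-line → (3,4), t=1.5000
    cross y-line → (3,5), t=2.0554
    cross y-line → (3,6), t=3.2101
    cross x-line → (2,6), t=3.5000
    cross y-line → (2,7), t=4.3648 (wall)
  → r_3 = 4.3648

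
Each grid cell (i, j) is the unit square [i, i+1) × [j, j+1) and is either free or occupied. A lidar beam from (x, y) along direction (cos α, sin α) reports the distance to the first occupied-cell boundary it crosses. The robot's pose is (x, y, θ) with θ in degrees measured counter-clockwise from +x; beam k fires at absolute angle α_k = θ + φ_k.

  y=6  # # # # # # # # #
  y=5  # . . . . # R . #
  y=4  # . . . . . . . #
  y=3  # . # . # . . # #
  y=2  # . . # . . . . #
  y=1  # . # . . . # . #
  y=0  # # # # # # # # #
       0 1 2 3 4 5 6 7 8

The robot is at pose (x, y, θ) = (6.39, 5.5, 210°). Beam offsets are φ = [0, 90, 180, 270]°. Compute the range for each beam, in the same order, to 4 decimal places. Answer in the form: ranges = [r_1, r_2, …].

ranges = [0.4503, 1.7321, 1.0000, 0.5774]

beam 1: φ=0°, α=210°
  dir = (cos 210°, sin 210°) = (-0.8660, -0.5000); from cell (6,5)
  next x-line at t=0.4503, next y-line at t=1.0000; Δt_x=1.1547, Δt_y=2.0000
    x: enter (5,5) at t=0.4503 ← occupied
  → r_1 = 0.4503
beam 2: φ=90°, α=300°
  dir = (cos 300°, sin 300°) = (0.5000, -0.8660); from cell (6,5)
  next x-line at t=1.2200, next y-line at t=0.5774; Δt_x=2.0000, Δt_y=1.1547
    y: enter (6,4) at t=0.5774
    x: enter (7,4) at t=1.2200
    y: enter (7,3) at t=1.7321 ← occupied
  → r_2 = 1.7321
beam 3: φ=180°, α=30°
  dir = (cos 30°, sin 30°) = (0.8660, 0.5000); from cell (6,5)
  next x-line at t=0.7044, next y-line at t=1.0000; Δt_x=1.1547, Δt_y=2.0000
    x: enter (7,5) at t=0.7044
    y: enter (7,6) at t=1.0000 ← occupied
  → r_3 = 1.0000
beam 4: φ=270°, α=120°
  dir = (cos 120°, sin 120°) = (-0.5000, 0.8660); from cell (6,5)
  next x-line at t=0.7800, next y-line at t=0.5774; Δt_x=2.0000, Δt_y=1.1547
    y: enter (6,6) at t=0.5774 ← occupied
  → r_4 = 0.5774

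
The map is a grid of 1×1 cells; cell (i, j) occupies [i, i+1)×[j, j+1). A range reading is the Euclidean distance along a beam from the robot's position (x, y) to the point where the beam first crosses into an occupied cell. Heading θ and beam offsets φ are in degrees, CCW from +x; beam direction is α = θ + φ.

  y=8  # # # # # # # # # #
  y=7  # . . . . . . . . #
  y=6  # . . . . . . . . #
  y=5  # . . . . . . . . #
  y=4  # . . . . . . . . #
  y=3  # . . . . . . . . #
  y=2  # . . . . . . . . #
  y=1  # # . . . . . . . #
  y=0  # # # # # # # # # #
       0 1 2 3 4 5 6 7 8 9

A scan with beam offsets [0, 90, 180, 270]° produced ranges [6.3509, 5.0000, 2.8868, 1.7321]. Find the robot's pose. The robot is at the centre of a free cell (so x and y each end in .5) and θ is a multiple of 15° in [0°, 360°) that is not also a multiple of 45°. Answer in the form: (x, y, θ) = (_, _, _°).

(x, y, θ) = (6.5, 6.5, 210°)

Enumerate (i+0.5, j+0.5, θ) over the 55 free cells and 16 admissible headings. For each, cast all 4 beams and compare to the given ranges.
  (3.5, 4.5, 345°): beam 1 = 5.6940 ≠ 6.3509 ✗
  (2.5, 4.5, 15°): beam 1 = 6.7293 ≠ 6.3509 ✗
  (7.5, 2.5, 210°): beam 1 = 3.0000 ≠ 6.3509 ✗
  (7.5, 5.5, 30°): beam 1 = 1.7321 ≠ 6.3509 ✗
  …
  (6.5, 6.5, 210°): r_1=6.3509, r_2=5.0000, r_3=2.8868, r_4=1.7321 — all match ✓
Only this pose fits every beam.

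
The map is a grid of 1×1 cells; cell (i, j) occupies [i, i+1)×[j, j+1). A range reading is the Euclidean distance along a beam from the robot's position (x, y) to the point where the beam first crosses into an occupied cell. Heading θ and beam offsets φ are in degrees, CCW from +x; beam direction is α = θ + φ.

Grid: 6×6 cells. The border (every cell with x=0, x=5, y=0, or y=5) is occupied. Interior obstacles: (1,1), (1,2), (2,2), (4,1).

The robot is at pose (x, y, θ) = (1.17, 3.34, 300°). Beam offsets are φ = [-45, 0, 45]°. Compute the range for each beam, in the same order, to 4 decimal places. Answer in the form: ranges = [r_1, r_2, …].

ranges = [0.3520, 0.3926, 1.3137]

beam 1: φ=-45°, α=255°
  cosα=-0.2588 sinα=-0.9659 | (1,3) | tMaxX 0.6568 tMaxY 0.3520 | tΔX 3.8637 tΔY 1.0353
    t=0.3520 [y] (1,2) — stop
  → r_1 = 0.3520
beam 2: φ=0°, α=300°
  cosα=0.5000 sinα=-0.8660 | (1,3) | tMaxX 1.6600 tMaxY 0.3926 | tΔX 2.0000 tΔY 1.1547
    t=0.3926 [y] (1,2) — stop
  → r_2 = 0.3926
beam 3: φ=45°, α=345°
  cosα=0.9659 sinα=-0.2588 | (1,3) | tMaxX 0.8593 tMaxY 1.3137 | tΔX 1.0353 tΔY 3.8637
    t=0.8593 [x] (2,3)
    t=1.3137 [y] (2,2) — stop
  → r_3 = 1.3137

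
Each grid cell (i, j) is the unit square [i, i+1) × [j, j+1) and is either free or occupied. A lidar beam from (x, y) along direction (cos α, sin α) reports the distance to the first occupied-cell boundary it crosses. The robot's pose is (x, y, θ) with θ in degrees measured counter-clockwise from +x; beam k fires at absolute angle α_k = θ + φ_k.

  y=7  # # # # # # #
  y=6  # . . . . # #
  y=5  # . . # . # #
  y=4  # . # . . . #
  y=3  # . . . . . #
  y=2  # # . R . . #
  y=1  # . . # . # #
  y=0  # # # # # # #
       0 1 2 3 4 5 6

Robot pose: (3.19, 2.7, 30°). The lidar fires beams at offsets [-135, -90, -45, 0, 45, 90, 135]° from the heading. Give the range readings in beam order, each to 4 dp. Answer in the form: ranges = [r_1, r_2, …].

ranges = [0.7247, 0.8083, 2.7046, 3.2447, 2.3811, 1.5011, 2.2673]

beam 1: φ=-135°, α=255°
  cosα=-0.2588 sinα=-0.9659 | (3,2) | tMaxX 0.7341 tMaxY 0.7247 | tΔX 3.8637 tΔY 1.0353
    t=0.7247 [y] (3,1) — stop
  → r_1 = 0.7247
beam 2: φ=-90°, α=300°
  cosα=0.5000 sinα=-0.8660 | (3,2) | tMaxX 1.6200 tMaxY 0.8083 | tΔX 2.0000 tΔY 1.1547
    t=0.8083 [y] (3,1) — stop
  → r_2 = 0.8083
beam 3: φ=-45°, α=345°
  cosα=0.9659 sinα=-0.2588 | (3,2) | tMaxX 0.8386 tMaxY 2.7046 | tΔX 1.0353 tΔY 3.8637
    t=0.8386 [x] (4,2)
    t=1.8738 [x] (5,2)
    t=2.7046 [y] (5,1) — stop
  → r_3 = 2.7046
beam 4: φ=0°, α=30°
  cosα=0.8660 sinα=0.5000 | (3,2) | tMaxX 0.9353 tMaxY 0.6000 | tΔX 1.1547 tΔY 2.0000
    t=0.6000 [y] (3,3)
    t=0.9353 [x] (4,3)
    t=2.0900 [x] (5,3)
    t=2.6000 [y] (5,4)
    t=3.2447 [x] (6,4) — stop
  → r_4 = 3.2447
beam 5: φ=45°, α=75°
  cosα=0.2588 sinα=0.9659 | (3,2) | tMaxX 3.1296 tMaxY 0.3106 | tΔX 3.8637 tΔY 1.0353
    t=0.3106 [y] (3,3)
    t=1.3459 [y] (3,4)
    t=2.3811 [y] (3,5) — stop
  → r_5 = 2.3811
beam 6: φ=90°, α=120°
  cosα=-0.5000 sinα=0.8660 | (3,2) | tMaxX 0.3800 tMaxY 0.3464 | tΔX 2.0000 tΔY 1.1547
    t=0.3464 [y] (3,3)
    t=0.3800 [x] (2,3)
    t=1.5011 [y] (2,4) — stop
  → r_6 = 1.5011
beam 7: φ=135°, α=165°
  cosα=-0.9659 sinα=0.2588 | (3,2) | tMaxX 0.1967 tMaxY 1.1591 | tΔX 1.0353 tΔY 3.8637
    t=0.1967 [x] (2,2)
    t=1.1591 [y] (2,3)
    t=1.2320 [x] (1,3)
    t=2.2673 [x] (0,3) — stop
  → r_7 = 2.2673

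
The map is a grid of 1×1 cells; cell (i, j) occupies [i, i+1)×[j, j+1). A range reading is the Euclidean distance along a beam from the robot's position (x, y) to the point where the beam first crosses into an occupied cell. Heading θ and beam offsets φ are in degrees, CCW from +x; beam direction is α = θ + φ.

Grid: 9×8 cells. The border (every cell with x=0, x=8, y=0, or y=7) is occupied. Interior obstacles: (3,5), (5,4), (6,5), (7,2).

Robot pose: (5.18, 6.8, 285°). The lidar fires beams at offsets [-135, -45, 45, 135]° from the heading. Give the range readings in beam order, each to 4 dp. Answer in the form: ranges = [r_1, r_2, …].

beam 1: φ=-135°, α=150°
  d=(-0.8660,0.5000)  start (5,6)  tX=0.2078 tY=0.4000  stride 1/|dx|=1.1547 1/|dy|=2.0000
    cross x-line → (4,6), t=0.2078
    cross y-line → (4,7), t=0.4000 (wall)
  → r_1 = 0.4000
beam 2: φ=-45°, α=240°
  d=(-0.5000,-0.8660)  start (5,6)  tX=0.3600 tY=0.9238  stride 1/|dx|=2.0000 1/|dy|=1.1547
    cross x-line → (4,6), t=0.3600
    cross y-line → (4,5), t=0.9238
    cross y-line → (4,4), t=2.0785
    cross x-line → (3,4), t=2.3600
    cross y-line → (3,3), t=3.2332
    cross x-line → (2,3), t=4.3600
    cross y-line → (2,2), t=4.3879
    cross y-line → (2,1), t=5.5426
    cross x-line → (1,1), t=6.3600
    cross y-line → (1,0), t=6.6973 (wall)
  → r_2 = 6.6973
beam 3: φ=45°, α=330°
  d=(0.8660,-0.5000)  start (5,6)  tX=0.9469 tY=1.6000  stride 1/|dx|=1.1547 1/|dy|=2.0000
    cross x-line → (6,6), t=0.9469
    cross y-line → (6,5), t=1.6000 (wall)
  → r_3 = 1.6000
beam 4: φ=135°, α=60°
  d=(0.5000,0.8660)  start (5,6)  tX=1.6400 tY=0.2309  stride 1/|dx|=2.0000 1/|dy|=1.1547
    cross y-line → (5,7), t=0.2309 (wall)
  → r_4 = 0.2309

ranges = [0.4000, 6.6973, 1.6000, 0.2309]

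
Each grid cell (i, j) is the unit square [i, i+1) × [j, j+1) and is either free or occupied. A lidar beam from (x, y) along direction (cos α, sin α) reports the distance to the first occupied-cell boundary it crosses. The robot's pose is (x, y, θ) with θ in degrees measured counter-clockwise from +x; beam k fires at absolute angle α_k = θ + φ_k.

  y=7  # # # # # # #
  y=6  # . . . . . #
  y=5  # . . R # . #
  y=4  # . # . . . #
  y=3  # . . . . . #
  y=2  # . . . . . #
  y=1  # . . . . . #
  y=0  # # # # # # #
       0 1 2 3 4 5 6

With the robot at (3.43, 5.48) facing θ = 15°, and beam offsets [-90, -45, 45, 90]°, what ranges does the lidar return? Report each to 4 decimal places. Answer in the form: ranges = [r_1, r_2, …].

beam 1: φ=-90°, α=285°
  cosα=0.2588 sinα=-0.9659 | (3,5) | tMaxX 2.2023 tMaxY 0.4969 | tΔX 3.8637 tΔY 1.0353
    t=0.4969 [y] (3,4)
    t=1.5322 [y] (3,3)
    t=2.2023 [x] (4,3)
    t=2.5675 [y] (4,2)
    t=3.6028 [y] (4,1)
    t=4.6380 [y] (4,0) — stop
  → r_1 = 4.6380
beam 2: φ=-45°, α=330°
  cosα=0.8660 sinα=-0.5000 | (3,5) | tMaxX 0.6582 tMaxY 0.9600 | tΔX 1.1547 tΔY 2.0000
    t=0.6582 [x] (4,5) — stop
  → r_2 = 0.6582
beam 3: φ=45°, α=60°
  cosα=0.5000 sinα=0.8660 | (3,5) | tMaxX 1.1400 tMaxY 0.6004 | tΔX 2.0000 tΔY 1.1547
    t=0.6004 [y] (3,6)
    t=1.1400 [x] (4,6)
    t=1.7551 [y] (4,7) — stop
  → r_3 = 1.7551
beam 4: φ=90°, α=105°
  cosα=-0.2588 sinα=0.9659 | (3,5) | tMaxX 1.6614 tMaxY 0.5383 | tΔX 3.8637 tΔY 1.0353
    t=0.5383 [y] (3,6)
    t=1.5736 [y] (3,7) — stop
  → r_4 = 1.5736

ranges = [4.6380, 0.6582, 1.7551, 1.5736]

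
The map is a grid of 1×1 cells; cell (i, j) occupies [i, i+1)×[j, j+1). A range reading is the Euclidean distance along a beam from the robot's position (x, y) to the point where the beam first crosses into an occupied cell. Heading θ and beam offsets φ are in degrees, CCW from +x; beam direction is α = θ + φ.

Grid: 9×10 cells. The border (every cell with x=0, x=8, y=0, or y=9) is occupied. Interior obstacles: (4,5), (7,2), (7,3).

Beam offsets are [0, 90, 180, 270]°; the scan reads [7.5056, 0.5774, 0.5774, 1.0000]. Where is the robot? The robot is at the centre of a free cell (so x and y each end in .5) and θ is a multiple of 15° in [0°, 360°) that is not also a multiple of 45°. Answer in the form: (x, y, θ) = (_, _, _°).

(x, y, θ) = (1.5, 8.5, 330°)

The pose lattice has 53·16 = 848 candidates. Test each by forward raycasting.
  (4.5, 2.5, 120°): beam 1 = 7.0000 ≠ 7.5056 ✗
  (5.5, 3.5, 255°): beam 1 = 2.5882 ≠ 7.5056 ✗
  (2.5, 1.5, 255°): beam 1 = 0.5176 ≠ 7.5056 ✗
  …
  (1.5, 8.5, 330°): r_1=7.5056, r_2=0.5774, r_3=0.5774, r_4=1.0000 — all match ✓
No second candidate reproduces the full scan.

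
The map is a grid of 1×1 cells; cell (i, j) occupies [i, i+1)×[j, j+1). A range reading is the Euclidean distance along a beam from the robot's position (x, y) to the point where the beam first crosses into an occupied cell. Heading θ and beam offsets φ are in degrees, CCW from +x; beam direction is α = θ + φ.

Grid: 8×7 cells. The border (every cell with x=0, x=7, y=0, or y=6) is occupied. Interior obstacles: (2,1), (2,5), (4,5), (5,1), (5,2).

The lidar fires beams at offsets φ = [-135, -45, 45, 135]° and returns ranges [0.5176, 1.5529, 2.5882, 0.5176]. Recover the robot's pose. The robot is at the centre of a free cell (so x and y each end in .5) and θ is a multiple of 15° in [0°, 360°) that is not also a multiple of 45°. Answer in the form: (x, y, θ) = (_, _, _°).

Candidates: 25 free-cell centres × 16 headings = 400 poses. Raycast each; keep the one whose scan matches to 4 dp.
  (6.5, 3.5, 210°): beam 1 = 1.9319 ≠ 0.5176 ✗
  (1.5, 2.5, 120°): beam 1 = 3.6235 ≠ 0.5176 ✗
  (1.5, 3.5, 60°): beam 1 = 1.9319 ≠ 0.5176 ✗
  (6.5, 4.5, 75°): beam 1 = 1.0000 ≠ 0.5176 ✗
  …
  (6.5, 5.5, 210°): r_1=0.5176, r_2=1.5529, r_3=2.5882, r_4=0.5176 — all match ✓
No second candidate reproduces the full scan.

(x, y, θ) = (6.5, 5.5, 210°)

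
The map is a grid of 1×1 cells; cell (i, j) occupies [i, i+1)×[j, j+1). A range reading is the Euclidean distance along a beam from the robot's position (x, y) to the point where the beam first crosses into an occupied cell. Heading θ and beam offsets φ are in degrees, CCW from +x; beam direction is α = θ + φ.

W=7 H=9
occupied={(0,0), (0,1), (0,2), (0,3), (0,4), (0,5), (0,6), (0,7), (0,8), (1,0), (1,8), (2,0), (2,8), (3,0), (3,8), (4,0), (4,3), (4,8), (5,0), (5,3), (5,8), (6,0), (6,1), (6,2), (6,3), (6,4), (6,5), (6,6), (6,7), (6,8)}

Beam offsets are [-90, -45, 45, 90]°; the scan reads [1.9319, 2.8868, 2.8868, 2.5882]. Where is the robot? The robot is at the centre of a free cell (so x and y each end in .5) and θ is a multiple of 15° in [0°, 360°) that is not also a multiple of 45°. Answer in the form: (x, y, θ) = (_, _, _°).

(x, y, θ) = (3.5, 5.5, 15°)

The pose lattice has 33·16 = 528 candidates. Test each by forward raycasting.
  (3.5, 3.5, 15°): beam 1 = 2.5882 ≠ 1.9319 ✗
  (5.5, 2.5, 210°): beam 1 = 0.5774 ≠ 1.9319 ✗
  (4.5, 1.5, 195°): beam 1 = 1.5529 ≠ 1.9319 ✗
  …
  (3.5, 5.5, 15°): r_1=1.9319, r_2=2.8868, r_3=2.8868, r_4=2.5882 — all match ✓
Only this pose fits every beam.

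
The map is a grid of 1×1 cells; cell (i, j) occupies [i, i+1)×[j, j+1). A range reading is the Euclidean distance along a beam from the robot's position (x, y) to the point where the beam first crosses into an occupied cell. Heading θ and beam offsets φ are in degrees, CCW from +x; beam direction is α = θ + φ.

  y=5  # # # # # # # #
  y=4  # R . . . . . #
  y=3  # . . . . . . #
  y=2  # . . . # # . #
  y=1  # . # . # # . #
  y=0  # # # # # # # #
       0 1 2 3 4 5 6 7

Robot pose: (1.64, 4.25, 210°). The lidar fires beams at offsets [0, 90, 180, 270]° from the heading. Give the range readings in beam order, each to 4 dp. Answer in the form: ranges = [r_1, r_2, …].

beam 1: φ=0°, α=210°
  d=(-0.8660,-0.5000)  start (1,4)  tX=0.7390 tY=0.5000  stride 1/|dx|=1.1547 1/|dy|=2.0000
    cross y-line → (1,3), t=0.5000
    cross x-line → (0,3), t=0.7390 (wall)
  → r_1 = 0.7390
beam 2: φ=90°, α=300°
  d=(0.5000,-0.8660)  start (1,4)  tX=0.7200 tY=0.2887  stride 1/|dx|=2.0000 1/|dy|=1.1547
    cross y-line → (1,3), t=0.2887
    cross x-line → (2,3), t=0.7200
    cross y-line → (2,2), t=1.4434
    cross y-line → (2,1), t=2.5981 (wall)
  → r_2 = 2.5981
beam 3: φ=180°, α=30°
  d=(0.8660,0.5000)  start (1,4)  tX=0.4157 tY=1.5000  stride 1/|dx|=1.1547 1/|dy|=2.0000
    cross x-line → (2,4), t=0.4157
    cross y-line → (2,5), t=1.5000 (wall)
  → r_3 = 1.5000
beam 4: φ=270°, α=120°
  d=(-0.5000,0.8660)  start (1,4)  tX=1.2800 tY=0.8660  stride 1/|dx|=2.0000 1/|dy|=1.1547
    cross y-line → (1,5), t=0.8660 (wall)
  → r_4 = 0.8660

ranges = [0.7390, 2.5981, 1.5000, 0.8660]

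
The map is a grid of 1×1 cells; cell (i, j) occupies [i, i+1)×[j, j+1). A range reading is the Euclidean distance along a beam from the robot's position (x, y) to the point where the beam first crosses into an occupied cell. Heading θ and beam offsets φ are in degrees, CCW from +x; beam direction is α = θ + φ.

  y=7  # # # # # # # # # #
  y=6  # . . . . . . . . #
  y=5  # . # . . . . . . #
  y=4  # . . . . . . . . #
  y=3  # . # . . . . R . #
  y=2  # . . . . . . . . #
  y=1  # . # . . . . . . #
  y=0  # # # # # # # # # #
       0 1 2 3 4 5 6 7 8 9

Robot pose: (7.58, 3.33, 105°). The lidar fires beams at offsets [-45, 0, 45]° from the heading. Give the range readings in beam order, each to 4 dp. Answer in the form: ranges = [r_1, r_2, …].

beam 1: φ=-45°, α=60°
  cosα=0.5000 sinα=0.8660 | (7,3) | tMaxX 0.8400 tMaxY 0.7736 | tΔX 2.0000 tΔY 1.1547
    t=0.7736 [y] (7,4)
    t=0.8400 [x] (8,4)
    t=1.9283 [y] (8,5)
    t=2.8400 [x] (9,5) — stop
  → r_1 = 2.8400
beam 2: φ=0°, α=105°
  cosα=-0.2588 sinα=0.9659 | (7,3) | tMaxX 2.2409 tMaxY 0.6936 | tΔX 3.8637 tΔY 1.0353
    t=0.6936 [y] (7,4)
    t=1.7289 [y] (7,5)
    t=2.2409 [x] (6,5)
    t=2.7642 [y] (6,6)
    t=3.7995 [y] (6,7) — stop
  → r_2 = 3.7995
beam 3: φ=45°, α=150°
  cosα=-0.8660 sinα=0.5000 | (7,3) | tMaxX 0.6697 tMaxY 1.3400 | tΔX 1.1547 tΔY 2.0000
    t=0.6697 [x] (6,3)
    t=1.3400 [y] (6,4)
    t=1.8244 [x] (5,4)
    t=2.9791 [x] (4,4)
    t=3.3400 [y] (4,5)
    t=4.1338 [x] (3,5)
    t=5.2885 [x] (2,5) — stop
  → r_3 = 5.2885

ranges = [2.8400, 3.7995, 5.2885]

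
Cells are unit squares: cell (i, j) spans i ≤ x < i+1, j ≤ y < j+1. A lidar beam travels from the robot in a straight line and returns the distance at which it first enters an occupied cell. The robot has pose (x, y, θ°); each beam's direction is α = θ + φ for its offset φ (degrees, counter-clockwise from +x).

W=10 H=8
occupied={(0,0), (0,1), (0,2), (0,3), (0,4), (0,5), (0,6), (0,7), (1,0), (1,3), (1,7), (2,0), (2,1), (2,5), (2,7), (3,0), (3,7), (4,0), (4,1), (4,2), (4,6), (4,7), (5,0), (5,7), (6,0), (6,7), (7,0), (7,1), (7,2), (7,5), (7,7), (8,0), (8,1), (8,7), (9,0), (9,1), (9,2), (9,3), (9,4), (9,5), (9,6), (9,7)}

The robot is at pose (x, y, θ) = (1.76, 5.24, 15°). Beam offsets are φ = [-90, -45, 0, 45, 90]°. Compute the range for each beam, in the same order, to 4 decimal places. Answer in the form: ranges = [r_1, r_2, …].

ranges = [3.3543, 0.2771, 0.2485, 0.4800, 1.8221]

beam 1: φ=-90°, α=285°
  d=(0.2588,-0.9659)  start (1,5)  tX=0.9273 tY=0.2485  stride 1/|dx|=3.8637 1/|dy|=1.0353
    cross y-line → (1,4), t=0.2485
    cross x-line → (2,4), t=0.9273
    cross y-line → (2,3), t=1.2837
    cross y-line → (2,2), t=2.3190
    cross y-line → (2,1), t=3.3543 (wall)
  → r_1 = 3.3543
beam 2: φ=-45°, α=330°
  d=(0.8660,-0.5000)  start (1,5)  tX=0.2771 tY=0.4800  stride 1/|dx|=1.1547 1/|dy|=2.0000
    cross x-line → (2,5), t=0.2771 (wall)
  → r_2 = 0.2771
beam 3: φ=0°, α=15°
  d=(0.9659,0.2588)  start (1,5)  tX=0.2485 tY=2.9364  stride 1/|dx|=1.0353 1/|dy|=3.8637
    cross x-line → (2,5), t=0.2485 (wall)
  → r_3 = 0.2485
beam 4: φ=45°, α=60°
  d=(0.5000,0.8660)  start (1,5)  tX=0.4800 tY=0.8776  stride 1/|dx|=2.0000 1/|dy|=1.1547
    cross x-line → (2,5), t=0.4800 (wall)
  → r_4 = 0.4800
beam 5: φ=90°, α=105°
  d=(-0.2588,0.9659)  start (1,5)  tX=2.9364 tY=0.7868  stride 1/|dx|=3.8637 1/|dy|=1.0353
    cross y-line → (1,6), t=0.7868
    cross y-line → (1,7), t=1.8221 (wall)
  → r_5 = 1.8221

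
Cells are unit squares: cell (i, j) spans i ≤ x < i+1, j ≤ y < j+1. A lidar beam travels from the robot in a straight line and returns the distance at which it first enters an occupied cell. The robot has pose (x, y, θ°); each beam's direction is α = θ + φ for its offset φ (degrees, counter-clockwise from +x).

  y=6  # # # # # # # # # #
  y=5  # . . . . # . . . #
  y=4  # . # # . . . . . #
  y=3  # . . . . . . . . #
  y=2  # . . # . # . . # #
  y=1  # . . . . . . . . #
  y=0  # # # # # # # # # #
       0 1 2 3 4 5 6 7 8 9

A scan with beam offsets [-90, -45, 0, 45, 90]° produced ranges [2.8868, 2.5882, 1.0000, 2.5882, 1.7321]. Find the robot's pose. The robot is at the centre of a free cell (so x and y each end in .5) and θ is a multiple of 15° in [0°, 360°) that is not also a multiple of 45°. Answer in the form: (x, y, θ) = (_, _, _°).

(x, y, θ) = (6.5, 3.5, 240°)

The pose lattice has 34·16 = 544 candidates. Test each by forward raycasting.
  (4.5, 1.5, 195°): beam 1 = 2.5882 ≠ 2.8868 ✗
  (8.5, 4.5, 165°): beam 1 = 1.5529 ≠ 2.8868 ✗
  (8.5, 4.5, 345°): beam 1 = 1.5529 ≠ 2.8868 ✗
  (8.5, 4.5, 300°): beam 1 = 3.0000 ≠ 2.8868 ✗
  …
  (6.5, 3.5, 240°): r_1=2.8868, r_2=2.5882, r_3=1.0000, r_4=2.5882, r_5=1.7321 — all match ✓
Unique over the lattice → pose = (6.5, 3.5, 240°).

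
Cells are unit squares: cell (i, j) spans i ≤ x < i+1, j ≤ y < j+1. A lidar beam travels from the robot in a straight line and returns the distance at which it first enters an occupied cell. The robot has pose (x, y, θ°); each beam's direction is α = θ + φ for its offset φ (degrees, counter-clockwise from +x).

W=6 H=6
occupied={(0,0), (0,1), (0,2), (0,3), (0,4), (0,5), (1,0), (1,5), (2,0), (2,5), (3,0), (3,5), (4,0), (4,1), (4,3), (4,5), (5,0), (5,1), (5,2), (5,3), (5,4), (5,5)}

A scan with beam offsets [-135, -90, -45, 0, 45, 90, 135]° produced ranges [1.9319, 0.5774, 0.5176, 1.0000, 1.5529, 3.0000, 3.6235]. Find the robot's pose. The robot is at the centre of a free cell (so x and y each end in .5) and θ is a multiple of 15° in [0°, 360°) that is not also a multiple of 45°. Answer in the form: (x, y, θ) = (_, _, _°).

(x, y, θ) = (2.5, 4.5, 150°)

Enumerate (i+0.5, j+0.5, θ) over the 14 free cells and 16 admissible headings. For each, cast all 7 beams and compare to the given ranges.
  (4.5, 4.5, 15°): beam 1 = 0.5774 ≠ 1.9319 ✗
  (1.5, 2.5, 195°): beam 1 = 2.8868 ≠ 1.9319 ✗
  (3.5, 1.5, 285°): beam 1 = 2.8868 ≠ 1.9319 ✗
  …
  (2.5, 4.5, 150°): r_1=1.9319, r_2=0.5774, r_3=0.5176, r_4=1.0000, r_5=1.5529, r_6=3.0000, r_7=3.6235 — all match ✓
Unique over the lattice → pose = (2.5, 4.5, 150°).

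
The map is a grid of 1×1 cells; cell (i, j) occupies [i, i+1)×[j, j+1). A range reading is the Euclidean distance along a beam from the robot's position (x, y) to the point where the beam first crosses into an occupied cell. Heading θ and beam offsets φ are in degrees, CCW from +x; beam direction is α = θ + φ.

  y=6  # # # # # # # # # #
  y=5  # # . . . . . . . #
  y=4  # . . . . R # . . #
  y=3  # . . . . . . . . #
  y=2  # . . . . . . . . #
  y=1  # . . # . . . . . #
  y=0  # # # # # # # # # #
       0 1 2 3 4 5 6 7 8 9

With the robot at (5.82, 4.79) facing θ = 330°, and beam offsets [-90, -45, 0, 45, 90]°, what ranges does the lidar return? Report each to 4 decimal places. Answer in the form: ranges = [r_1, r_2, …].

ranges = [3.6400, 0.6955, 0.2078, 0.1863, 1.3972]

beam 1: φ=-90°, α=240°
  direction (-0.5000, -0.8660); cell (5,4); t to first gridline: x 1.6400, y 0.9122 (then +2.0000 / +1.1547)
    (5,3) via y @ 0.9122
    (4,3) via x @ 1.6400
    (4,2) via y @ 2.0669
    (4,1) via y @ 3.2216
    (3,1) via x @ 3.6400  # hit
  → r_1 = 3.6400
beam 2: φ=-45°, α=285°
  direction (0.2588, -0.9659); cell (5,4); t to first gridline: x 0.6955, y 0.8179 (then +3.8637 / +1.0353)
    (6,4) via x @ 0.6955  # hit
  → r_2 = 0.6955
beam 3: φ=0°, α=330°
  direction (0.8660, -0.5000); cell (5,4); t to first gridline: x 0.2078, y 1.5800 (then +1.1547 / +2.0000)
    (6,4) via x @ 0.2078  # hit
  → r_3 = 0.2078
beam 4: φ=45°, α=15°
  direction (0.9659, 0.2588); cell (5,4); t to first gridline: x 0.1863, y 0.8114 (then +1.0353 / +3.8637)
    (6,4) via x @ 0.1863  # hit
  → r_4 = 0.1863
beam 5: φ=90°, α=60°
  direction (0.5000, 0.8660); cell (5,4); t to first gridline: x 0.3600, y 0.2425 (then +2.0000 / +1.1547)
    (5,5) via y @ 0.2425
    (6,5) via x @ 0.3600
    (6,6) via y @ 1.3972  # hit
  → r_5 = 1.3972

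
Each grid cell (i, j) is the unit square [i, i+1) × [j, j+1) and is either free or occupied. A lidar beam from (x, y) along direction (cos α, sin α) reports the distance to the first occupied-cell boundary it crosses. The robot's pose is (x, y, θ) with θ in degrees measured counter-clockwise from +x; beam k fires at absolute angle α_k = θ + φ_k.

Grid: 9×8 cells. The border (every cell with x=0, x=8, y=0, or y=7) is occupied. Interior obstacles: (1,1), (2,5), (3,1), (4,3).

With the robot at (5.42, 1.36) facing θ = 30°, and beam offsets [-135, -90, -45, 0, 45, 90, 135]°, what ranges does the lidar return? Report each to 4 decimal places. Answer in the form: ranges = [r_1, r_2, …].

beam 1: φ=-135°, α=255°
  cosα=-0.2588 sinα=-0.9659 | (5,1) | tMaxX 1.6228 tMaxY 0.3727 | tΔX 3.8637 tΔY 1.0353
    t=0.3727 [y] (5,0) — stop
  → r_1 = 0.3727
beam 2: φ=-90°, α=300°
  cosα=0.5000 sinα=-0.8660 | (5,1) | tMaxX 1.1600 tMaxY 0.4157 | tΔX 2.0000 tΔY 1.1547
    t=0.4157 [y] (5,0) — stop
  → r_2 = 0.4157
beam 3: φ=-45°, α=345°
  cosα=0.9659 sinα=-0.2588 | (5,1) | tMaxX 0.6005 tMaxY 1.3909 | tΔX 1.0353 tΔY 3.8637
    t=0.6005 [x] (6,1)
    t=1.3909 [y] (6,0) — stop
  → r_3 = 1.3909
beam 4: φ=0°, α=30°
  cosα=0.8660 sinα=0.5000 | (5,1) | tMaxX 0.6697 tMaxY 1.2800 | tΔX 1.1547 tΔY 2.0000
    t=0.6697 [x] (6,1)
    t=1.2800 [y] (6,2)
    t=1.8244 [x] (7,2)
    t=2.9791 [x] (8,2) — stop
  → r_4 = 2.9791
beam 5: φ=45°, α=75°
  cosα=0.2588 sinα=0.9659 | (5,1) | tMaxX 2.2409 tMaxY 0.6626 | tΔX 3.8637 tΔY 1.0353
    t=0.6626 [y] (5,2)
    t=1.6979 [y] (5,3)
    t=2.2409 [x] (6,3)
    t=2.7331 [y] (6,4)
    t=3.7684 [y] (6,5)
    t=4.8037 [y] (6,6)
    t=5.8390 [y] (6,7) — stop
  → r_5 = 5.8390
beam 6: φ=90°, α=120°
  cosα=-0.5000 sinα=0.8660 | (5,1) | tMaxX 0.8400 tMaxY 0.7390 | tΔX 2.0000 tΔY 1.1547
    t=0.7390 [y] (5,2)
    t=0.8400 [x] (4,2)
    t=1.8937 [y] (4,3) — stop
  → r_6 = 1.8937
beam 7: φ=135°, α=165°
  cosα=-0.9659 sinα=0.2588 | (5,1) | tMaxX 0.4348 tMaxY 2.4728 | tΔX 1.0353 tΔY 3.8637
    t=0.4348 [x] (4,1)
    t=1.4701 [x] (3,1) — stop
  → r_7 = 1.4701

ranges = [0.3727, 0.4157, 1.3909, 2.9791, 5.8390, 1.8937, 1.4701]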